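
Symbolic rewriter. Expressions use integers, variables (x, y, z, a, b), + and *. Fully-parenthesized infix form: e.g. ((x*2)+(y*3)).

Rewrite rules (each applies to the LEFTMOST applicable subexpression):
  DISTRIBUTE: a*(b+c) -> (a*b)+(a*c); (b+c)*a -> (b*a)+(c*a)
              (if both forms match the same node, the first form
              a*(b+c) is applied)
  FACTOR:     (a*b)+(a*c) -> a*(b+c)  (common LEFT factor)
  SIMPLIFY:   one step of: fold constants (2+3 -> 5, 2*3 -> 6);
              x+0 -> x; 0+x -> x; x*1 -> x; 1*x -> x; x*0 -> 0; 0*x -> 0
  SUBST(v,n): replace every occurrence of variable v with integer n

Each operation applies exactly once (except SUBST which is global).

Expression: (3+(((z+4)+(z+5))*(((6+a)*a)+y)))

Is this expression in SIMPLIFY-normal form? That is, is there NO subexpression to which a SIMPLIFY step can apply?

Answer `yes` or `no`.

Expression: (3+(((z+4)+(z+5))*(((6+a)*a)+y)))
Scanning for simplifiable subexpressions (pre-order)...
  at root: (3+(((z+4)+(z+5))*(((6+a)*a)+y))) (not simplifiable)
  at R: (((z+4)+(z+5))*(((6+a)*a)+y)) (not simplifiable)
  at RL: ((z+4)+(z+5)) (not simplifiable)
  at RLL: (z+4) (not simplifiable)
  at RLR: (z+5) (not simplifiable)
  at RR: (((6+a)*a)+y) (not simplifiable)
  at RRL: ((6+a)*a) (not simplifiable)
  at RRLL: (6+a) (not simplifiable)
Result: no simplifiable subexpression found -> normal form.

Answer: yes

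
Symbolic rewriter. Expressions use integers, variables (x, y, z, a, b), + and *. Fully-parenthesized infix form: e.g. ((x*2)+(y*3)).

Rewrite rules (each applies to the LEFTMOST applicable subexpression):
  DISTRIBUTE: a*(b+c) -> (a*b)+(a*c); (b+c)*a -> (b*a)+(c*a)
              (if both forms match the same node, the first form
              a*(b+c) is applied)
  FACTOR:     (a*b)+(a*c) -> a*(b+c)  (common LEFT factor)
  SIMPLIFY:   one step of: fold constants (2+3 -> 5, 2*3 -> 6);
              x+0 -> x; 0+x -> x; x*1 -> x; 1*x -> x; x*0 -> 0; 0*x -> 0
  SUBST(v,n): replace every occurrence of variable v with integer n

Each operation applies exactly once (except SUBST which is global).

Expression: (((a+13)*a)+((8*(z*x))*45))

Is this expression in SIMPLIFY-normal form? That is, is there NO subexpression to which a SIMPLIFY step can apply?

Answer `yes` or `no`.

Expression: (((a+13)*a)+((8*(z*x))*45))
Scanning for simplifiable subexpressions (pre-order)...
  at root: (((a+13)*a)+((8*(z*x))*45)) (not simplifiable)
  at L: ((a+13)*a) (not simplifiable)
  at LL: (a+13) (not simplifiable)
  at R: ((8*(z*x))*45) (not simplifiable)
  at RL: (8*(z*x)) (not simplifiable)
  at RLR: (z*x) (not simplifiable)
Result: no simplifiable subexpression found -> normal form.

Answer: yes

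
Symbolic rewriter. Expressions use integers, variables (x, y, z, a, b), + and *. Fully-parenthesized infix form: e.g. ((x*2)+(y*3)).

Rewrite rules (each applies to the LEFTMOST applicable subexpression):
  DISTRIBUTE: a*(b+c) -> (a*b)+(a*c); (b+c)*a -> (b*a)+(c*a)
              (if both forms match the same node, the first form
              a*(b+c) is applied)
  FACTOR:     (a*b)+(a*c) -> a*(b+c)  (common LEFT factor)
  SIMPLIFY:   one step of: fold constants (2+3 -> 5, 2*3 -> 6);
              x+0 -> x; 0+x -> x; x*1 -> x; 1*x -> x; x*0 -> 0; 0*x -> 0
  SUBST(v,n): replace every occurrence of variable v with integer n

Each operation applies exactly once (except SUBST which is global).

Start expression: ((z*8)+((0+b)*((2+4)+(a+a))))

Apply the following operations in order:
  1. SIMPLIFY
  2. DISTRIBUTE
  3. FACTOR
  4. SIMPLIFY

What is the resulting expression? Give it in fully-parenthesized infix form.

Start: ((z*8)+((0+b)*((2+4)+(a+a))))
Apply SIMPLIFY at RL (target: (0+b)): ((z*8)+((0+b)*((2+4)+(a+a)))) -> ((z*8)+(b*((2+4)+(a+a))))
Apply DISTRIBUTE at R (target: (b*((2+4)+(a+a)))): ((z*8)+(b*((2+4)+(a+a)))) -> ((z*8)+((b*(2+4))+(b*(a+a))))
Apply FACTOR at R (target: ((b*(2+4))+(b*(a+a)))): ((z*8)+((b*(2+4))+(b*(a+a)))) -> ((z*8)+(b*((2+4)+(a+a))))
Apply SIMPLIFY at RRL (target: (2+4)): ((z*8)+(b*((2+4)+(a+a)))) -> ((z*8)+(b*(6+(a+a))))

Answer: ((z*8)+(b*(6+(a+a))))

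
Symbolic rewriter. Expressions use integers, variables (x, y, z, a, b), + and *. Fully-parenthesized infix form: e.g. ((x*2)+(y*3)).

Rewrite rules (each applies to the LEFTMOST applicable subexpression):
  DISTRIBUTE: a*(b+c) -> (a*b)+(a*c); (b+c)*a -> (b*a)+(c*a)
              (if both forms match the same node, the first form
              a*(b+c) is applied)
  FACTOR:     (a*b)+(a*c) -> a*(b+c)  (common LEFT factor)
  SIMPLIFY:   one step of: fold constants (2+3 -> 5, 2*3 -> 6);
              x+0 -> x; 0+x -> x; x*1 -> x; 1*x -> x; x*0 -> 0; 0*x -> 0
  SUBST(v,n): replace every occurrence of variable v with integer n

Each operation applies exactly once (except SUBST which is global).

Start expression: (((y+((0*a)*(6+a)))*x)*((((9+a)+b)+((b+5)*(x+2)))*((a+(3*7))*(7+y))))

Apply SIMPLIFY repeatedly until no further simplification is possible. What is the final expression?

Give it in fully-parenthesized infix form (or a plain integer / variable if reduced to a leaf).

Start: (((y+((0*a)*(6+a)))*x)*((((9+a)+b)+((b+5)*(x+2)))*((a+(3*7))*(7+y))))
Step 1: at LLRL: (0*a) -> 0; overall: (((y+((0*a)*(6+a)))*x)*((((9+a)+b)+((b+5)*(x+2)))*((a+(3*7))*(7+y)))) -> (((y+(0*(6+a)))*x)*((((9+a)+b)+((b+5)*(x+2)))*((a+(3*7))*(7+y))))
Step 2: at LLR: (0*(6+a)) -> 0; overall: (((y+(0*(6+a)))*x)*((((9+a)+b)+((b+5)*(x+2)))*((a+(3*7))*(7+y)))) -> (((y+0)*x)*((((9+a)+b)+((b+5)*(x+2)))*((a+(3*7))*(7+y))))
Step 3: at LL: (y+0) -> y; overall: (((y+0)*x)*((((9+a)+b)+((b+5)*(x+2)))*((a+(3*7))*(7+y)))) -> ((y*x)*((((9+a)+b)+((b+5)*(x+2)))*((a+(3*7))*(7+y))))
Step 4: at RRLR: (3*7) -> 21; overall: ((y*x)*((((9+a)+b)+((b+5)*(x+2)))*((a+(3*7))*(7+y)))) -> ((y*x)*((((9+a)+b)+((b+5)*(x+2)))*((a+21)*(7+y))))
Fixed point: ((y*x)*((((9+a)+b)+((b+5)*(x+2)))*((a+21)*(7+y))))

Answer: ((y*x)*((((9+a)+b)+((b+5)*(x+2)))*((a+21)*(7+y))))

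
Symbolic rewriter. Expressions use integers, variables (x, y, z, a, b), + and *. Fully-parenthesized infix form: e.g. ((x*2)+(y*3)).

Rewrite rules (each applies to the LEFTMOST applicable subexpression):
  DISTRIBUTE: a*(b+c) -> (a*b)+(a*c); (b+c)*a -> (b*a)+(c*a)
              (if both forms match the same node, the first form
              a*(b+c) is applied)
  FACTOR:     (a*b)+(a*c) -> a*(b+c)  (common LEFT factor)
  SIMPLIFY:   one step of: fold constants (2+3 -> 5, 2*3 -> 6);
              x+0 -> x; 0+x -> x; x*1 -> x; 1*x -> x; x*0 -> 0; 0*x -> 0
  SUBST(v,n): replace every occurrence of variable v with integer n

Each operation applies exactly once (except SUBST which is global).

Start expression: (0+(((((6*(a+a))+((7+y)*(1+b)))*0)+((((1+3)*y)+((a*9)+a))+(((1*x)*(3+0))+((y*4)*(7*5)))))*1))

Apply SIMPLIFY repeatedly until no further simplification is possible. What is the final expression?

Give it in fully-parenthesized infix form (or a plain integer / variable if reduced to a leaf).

Start: (0+(((((6*(a+a))+((7+y)*(1+b)))*0)+((((1+3)*y)+((a*9)+a))+(((1*x)*(3+0))+((y*4)*(7*5)))))*1))
Step 1: at root: (0+(((((6*(a+a))+((7+y)*(1+b)))*0)+((((1+3)*y)+((a*9)+a))+(((1*x)*(3+0))+((y*4)*(7*5)))))*1)) -> (((((6*(a+a))+((7+y)*(1+b)))*0)+((((1+3)*y)+((a*9)+a))+(((1*x)*(3+0))+((y*4)*(7*5)))))*1); overall: (0+(((((6*(a+a))+((7+y)*(1+b)))*0)+((((1+3)*y)+((a*9)+a))+(((1*x)*(3+0))+((y*4)*(7*5)))))*1)) -> (((((6*(a+a))+((7+y)*(1+b)))*0)+((((1+3)*y)+((a*9)+a))+(((1*x)*(3+0))+((y*4)*(7*5)))))*1)
Step 2: at root: (((((6*(a+a))+((7+y)*(1+b)))*0)+((((1+3)*y)+((a*9)+a))+(((1*x)*(3+0))+((y*4)*(7*5)))))*1) -> ((((6*(a+a))+((7+y)*(1+b)))*0)+((((1+3)*y)+((a*9)+a))+(((1*x)*(3+0))+((y*4)*(7*5))))); overall: (((((6*(a+a))+((7+y)*(1+b)))*0)+((((1+3)*y)+((a*9)+a))+(((1*x)*(3+0))+((y*4)*(7*5)))))*1) -> ((((6*(a+a))+((7+y)*(1+b)))*0)+((((1+3)*y)+((a*9)+a))+(((1*x)*(3+0))+((y*4)*(7*5)))))
Step 3: at L: (((6*(a+a))+((7+y)*(1+b)))*0) -> 0; overall: ((((6*(a+a))+((7+y)*(1+b)))*0)+((((1+3)*y)+((a*9)+a))+(((1*x)*(3+0))+((y*4)*(7*5))))) -> (0+((((1+3)*y)+((a*9)+a))+(((1*x)*(3+0))+((y*4)*(7*5)))))
Step 4: at root: (0+((((1+3)*y)+((a*9)+a))+(((1*x)*(3+0))+((y*4)*(7*5))))) -> ((((1+3)*y)+((a*9)+a))+(((1*x)*(3+0))+((y*4)*(7*5)))); overall: (0+((((1+3)*y)+((a*9)+a))+(((1*x)*(3+0))+((y*4)*(7*5))))) -> ((((1+3)*y)+((a*9)+a))+(((1*x)*(3+0))+((y*4)*(7*5))))
Step 5: at LLL: (1+3) -> 4; overall: ((((1+3)*y)+((a*9)+a))+(((1*x)*(3+0))+((y*4)*(7*5)))) -> (((4*y)+((a*9)+a))+(((1*x)*(3+0))+((y*4)*(7*5))))
Step 6: at RLL: (1*x) -> x; overall: (((4*y)+((a*9)+a))+(((1*x)*(3+0))+((y*4)*(7*5)))) -> (((4*y)+((a*9)+a))+((x*(3+0))+((y*4)*(7*5))))
Step 7: at RLR: (3+0) -> 3; overall: (((4*y)+((a*9)+a))+((x*(3+0))+((y*4)*(7*5)))) -> (((4*y)+((a*9)+a))+((x*3)+((y*4)*(7*5))))
Step 8: at RRR: (7*5) -> 35; overall: (((4*y)+((a*9)+a))+((x*3)+((y*4)*(7*5)))) -> (((4*y)+((a*9)+a))+((x*3)+((y*4)*35)))
Fixed point: (((4*y)+((a*9)+a))+((x*3)+((y*4)*35)))

Answer: (((4*y)+((a*9)+a))+((x*3)+((y*4)*35)))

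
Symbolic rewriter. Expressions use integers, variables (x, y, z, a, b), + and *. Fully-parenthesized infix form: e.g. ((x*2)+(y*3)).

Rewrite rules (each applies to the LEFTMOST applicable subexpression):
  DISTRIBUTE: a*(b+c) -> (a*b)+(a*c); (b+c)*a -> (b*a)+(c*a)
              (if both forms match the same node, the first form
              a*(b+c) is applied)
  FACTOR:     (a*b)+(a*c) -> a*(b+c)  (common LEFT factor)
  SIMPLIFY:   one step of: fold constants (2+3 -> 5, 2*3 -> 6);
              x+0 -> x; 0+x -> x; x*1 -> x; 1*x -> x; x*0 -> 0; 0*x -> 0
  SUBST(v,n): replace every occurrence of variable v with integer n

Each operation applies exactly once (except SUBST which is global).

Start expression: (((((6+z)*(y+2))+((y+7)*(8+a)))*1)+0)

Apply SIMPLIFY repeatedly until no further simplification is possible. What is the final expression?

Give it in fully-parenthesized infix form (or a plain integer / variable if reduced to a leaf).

Answer: (((6+z)*(y+2))+((y+7)*(8+a)))

Derivation:
Start: (((((6+z)*(y+2))+((y+7)*(8+a)))*1)+0)
Step 1: at root: (((((6+z)*(y+2))+((y+7)*(8+a)))*1)+0) -> ((((6+z)*(y+2))+((y+7)*(8+a)))*1); overall: (((((6+z)*(y+2))+((y+7)*(8+a)))*1)+0) -> ((((6+z)*(y+2))+((y+7)*(8+a)))*1)
Step 2: at root: ((((6+z)*(y+2))+((y+7)*(8+a)))*1) -> (((6+z)*(y+2))+((y+7)*(8+a))); overall: ((((6+z)*(y+2))+((y+7)*(8+a)))*1) -> (((6+z)*(y+2))+((y+7)*(8+a)))
Fixed point: (((6+z)*(y+2))+((y+7)*(8+a)))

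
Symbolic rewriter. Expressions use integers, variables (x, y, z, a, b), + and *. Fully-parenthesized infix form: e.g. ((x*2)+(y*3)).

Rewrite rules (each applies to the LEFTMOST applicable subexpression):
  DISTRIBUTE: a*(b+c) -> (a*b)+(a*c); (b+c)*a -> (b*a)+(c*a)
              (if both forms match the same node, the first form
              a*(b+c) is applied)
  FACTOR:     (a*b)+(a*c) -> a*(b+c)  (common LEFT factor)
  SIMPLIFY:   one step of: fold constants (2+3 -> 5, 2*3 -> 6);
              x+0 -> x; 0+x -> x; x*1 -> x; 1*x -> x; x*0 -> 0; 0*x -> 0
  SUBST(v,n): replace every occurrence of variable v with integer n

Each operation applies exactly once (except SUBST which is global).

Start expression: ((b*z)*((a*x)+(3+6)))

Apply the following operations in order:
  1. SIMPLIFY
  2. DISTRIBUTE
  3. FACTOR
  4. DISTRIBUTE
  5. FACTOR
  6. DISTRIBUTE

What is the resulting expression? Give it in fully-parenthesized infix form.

Start: ((b*z)*((a*x)+(3+6)))
Apply SIMPLIFY at RR (target: (3+6)): ((b*z)*((a*x)+(3+6))) -> ((b*z)*((a*x)+9))
Apply DISTRIBUTE at root (target: ((b*z)*((a*x)+9))): ((b*z)*((a*x)+9)) -> (((b*z)*(a*x))+((b*z)*9))
Apply FACTOR at root (target: (((b*z)*(a*x))+((b*z)*9))): (((b*z)*(a*x))+((b*z)*9)) -> ((b*z)*((a*x)+9))
Apply DISTRIBUTE at root (target: ((b*z)*((a*x)+9))): ((b*z)*((a*x)+9)) -> (((b*z)*(a*x))+((b*z)*9))
Apply FACTOR at root (target: (((b*z)*(a*x))+((b*z)*9))): (((b*z)*(a*x))+((b*z)*9)) -> ((b*z)*((a*x)+9))
Apply DISTRIBUTE at root (target: ((b*z)*((a*x)+9))): ((b*z)*((a*x)+9)) -> (((b*z)*(a*x))+((b*z)*9))

Answer: (((b*z)*(a*x))+((b*z)*9))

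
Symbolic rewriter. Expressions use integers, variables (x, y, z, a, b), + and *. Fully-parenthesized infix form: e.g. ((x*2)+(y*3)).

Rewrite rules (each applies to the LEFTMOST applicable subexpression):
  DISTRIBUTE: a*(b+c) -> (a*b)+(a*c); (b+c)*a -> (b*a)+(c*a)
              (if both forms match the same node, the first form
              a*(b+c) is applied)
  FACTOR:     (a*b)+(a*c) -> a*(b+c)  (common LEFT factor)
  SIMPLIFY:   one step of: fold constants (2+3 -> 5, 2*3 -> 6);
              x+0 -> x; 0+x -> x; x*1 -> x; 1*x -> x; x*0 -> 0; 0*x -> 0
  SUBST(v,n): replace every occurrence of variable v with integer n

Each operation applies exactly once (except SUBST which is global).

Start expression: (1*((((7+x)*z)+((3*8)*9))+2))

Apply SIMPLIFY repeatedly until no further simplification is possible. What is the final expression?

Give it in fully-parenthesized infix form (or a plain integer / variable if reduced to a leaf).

Start: (1*((((7+x)*z)+((3*8)*9))+2))
Step 1: at root: (1*((((7+x)*z)+((3*8)*9))+2)) -> ((((7+x)*z)+((3*8)*9))+2); overall: (1*((((7+x)*z)+((3*8)*9))+2)) -> ((((7+x)*z)+((3*8)*9))+2)
Step 2: at LRL: (3*8) -> 24; overall: ((((7+x)*z)+((3*8)*9))+2) -> ((((7+x)*z)+(24*9))+2)
Step 3: at LR: (24*9) -> 216; overall: ((((7+x)*z)+(24*9))+2) -> ((((7+x)*z)+216)+2)
Fixed point: ((((7+x)*z)+216)+2)

Answer: ((((7+x)*z)+216)+2)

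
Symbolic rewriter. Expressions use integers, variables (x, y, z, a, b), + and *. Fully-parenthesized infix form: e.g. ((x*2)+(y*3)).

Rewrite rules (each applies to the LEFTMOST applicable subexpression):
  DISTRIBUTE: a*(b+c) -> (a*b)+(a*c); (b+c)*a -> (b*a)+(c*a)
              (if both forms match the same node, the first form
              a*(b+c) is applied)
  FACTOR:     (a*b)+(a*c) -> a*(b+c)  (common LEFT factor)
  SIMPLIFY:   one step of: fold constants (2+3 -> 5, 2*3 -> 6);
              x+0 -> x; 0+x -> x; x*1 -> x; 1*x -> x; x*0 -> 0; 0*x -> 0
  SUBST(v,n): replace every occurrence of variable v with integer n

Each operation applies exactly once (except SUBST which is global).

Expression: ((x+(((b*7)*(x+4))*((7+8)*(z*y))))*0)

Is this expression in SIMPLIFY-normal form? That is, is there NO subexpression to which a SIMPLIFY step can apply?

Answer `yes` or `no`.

Expression: ((x+(((b*7)*(x+4))*((7+8)*(z*y))))*0)
Scanning for simplifiable subexpressions (pre-order)...
  at root: ((x+(((b*7)*(x+4))*((7+8)*(z*y))))*0) (SIMPLIFIABLE)
  at L: (x+(((b*7)*(x+4))*((7+8)*(z*y)))) (not simplifiable)
  at LR: (((b*7)*(x+4))*((7+8)*(z*y))) (not simplifiable)
  at LRL: ((b*7)*(x+4)) (not simplifiable)
  at LRLL: (b*7) (not simplifiable)
  at LRLR: (x+4) (not simplifiable)
  at LRR: ((7+8)*(z*y)) (not simplifiable)
  at LRRL: (7+8) (SIMPLIFIABLE)
  at LRRR: (z*y) (not simplifiable)
Found simplifiable subexpr at path root: ((x+(((b*7)*(x+4))*((7+8)*(z*y))))*0)
One SIMPLIFY step would give: 0
-> NOT in normal form.

Answer: no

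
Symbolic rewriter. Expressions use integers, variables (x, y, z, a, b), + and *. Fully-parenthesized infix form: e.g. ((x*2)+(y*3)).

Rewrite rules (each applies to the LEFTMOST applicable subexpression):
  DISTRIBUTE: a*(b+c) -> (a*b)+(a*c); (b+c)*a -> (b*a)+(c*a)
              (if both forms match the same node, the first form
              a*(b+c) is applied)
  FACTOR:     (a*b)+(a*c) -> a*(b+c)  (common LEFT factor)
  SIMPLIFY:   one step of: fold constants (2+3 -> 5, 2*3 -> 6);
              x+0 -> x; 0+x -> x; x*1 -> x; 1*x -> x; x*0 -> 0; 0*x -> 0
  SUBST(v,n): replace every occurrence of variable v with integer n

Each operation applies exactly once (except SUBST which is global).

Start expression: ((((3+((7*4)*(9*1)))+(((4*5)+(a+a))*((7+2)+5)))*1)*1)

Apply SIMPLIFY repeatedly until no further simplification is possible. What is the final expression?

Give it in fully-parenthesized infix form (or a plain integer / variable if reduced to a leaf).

Answer: (255+((20+(a+a))*14))

Derivation:
Start: ((((3+((7*4)*(9*1)))+(((4*5)+(a+a))*((7+2)+5)))*1)*1)
Step 1: at root: ((((3+((7*4)*(9*1)))+(((4*5)+(a+a))*((7+2)+5)))*1)*1) -> (((3+((7*4)*(9*1)))+(((4*5)+(a+a))*((7+2)+5)))*1); overall: ((((3+((7*4)*(9*1)))+(((4*5)+(a+a))*((7+2)+5)))*1)*1) -> (((3+((7*4)*(9*1)))+(((4*5)+(a+a))*((7+2)+5)))*1)
Step 2: at root: (((3+((7*4)*(9*1)))+(((4*5)+(a+a))*((7+2)+5)))*1) -> ((3+((7*4)*(9*1)))+(((4*5)+(a+a))*((7+2)+5))); overall: (((3+((7*4)*(9*1)))+(((4*5)+(a+a))*((7+2)+5)))*1) -> ((3+((7*4)*(9*1)))+(((4*5)+(a+a))*((7+2)+5)))
Step 3: at LRL: (7*4) -> 28; overall: ((3+((7*4)*(9*1)))+(((4*5)+(a+a))*((7+2)+5))) -> ((3+(28*(9*1)))+(((4*5)+(a+a))*((7+2)+5)))
Step 4: at LRR: (9*1) -> 9; overall: ((3+(28*(9*1)))+(((4*5)+(a+a))*((7+2)+5))) -> ((3+(28*9))+(((4*5)+(a+a))*((7+2)+5)))
Step 5: at LR: (28*9) -> 252; overall: ((3+(28*9))+(((4*5)+(a+a))*((7+2)+5))) -> ((3+252)+(((4*5)+(a+a))*((7+2)+5)))
Step 6: at L: (3+252) -> 255; overall: ((3+252)+(((4*5)+(a+a))*((7+2)+5))) -> (255+(((4*5)+(a+a))*((7+2)+5)))
Step 7: at RLL: (4*5) -> 20; overall: (255+(((4*5)+(a+a))*((7+2)+5))) -> (255+((20+(a+a))*((7+2)+5)))
Step 8: at RRL: (7+2) -> 9; overall: (255+((20+(a+a))*((7+2)+5))) -> (255+((20+(a+a))*(9+5)))
Step 9: at RR: (9+5) -> 14; overall: (255+((20+(a+a))*(9+5))) -> (255+((20+(a+a))*14))
Fixed point: (255+((20+(a+a))*14))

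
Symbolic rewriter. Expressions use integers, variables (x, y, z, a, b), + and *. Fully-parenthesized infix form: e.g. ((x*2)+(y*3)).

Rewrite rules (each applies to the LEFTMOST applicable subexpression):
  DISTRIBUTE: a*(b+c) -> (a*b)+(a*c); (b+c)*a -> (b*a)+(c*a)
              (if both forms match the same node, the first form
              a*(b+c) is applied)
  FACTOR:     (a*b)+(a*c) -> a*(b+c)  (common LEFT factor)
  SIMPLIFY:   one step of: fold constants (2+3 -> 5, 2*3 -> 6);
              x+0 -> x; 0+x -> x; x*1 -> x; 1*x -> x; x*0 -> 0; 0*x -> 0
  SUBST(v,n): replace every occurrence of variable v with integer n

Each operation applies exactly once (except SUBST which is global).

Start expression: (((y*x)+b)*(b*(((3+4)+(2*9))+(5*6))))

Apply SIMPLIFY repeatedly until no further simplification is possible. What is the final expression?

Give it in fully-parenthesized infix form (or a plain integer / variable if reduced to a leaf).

Start: (((y*x)+b)*(b*(((3+4)+(2*9))+(5*6))))
Step 1: at RRLL: (3+4) -> 7; overall: (((y*x)+b)*(b*(((3+4)+(2*9))+(5*6)))) -> (((y*x)+b)*(b*((7+(2*9))+(5*6))))
Step 2: at RRLR: (2*9) -> 18; overall: (((y*x)+b)*(b*((7+(2*9))+(5*6)))) -> (((y*x)+b)*(b*((7+18)+(5*6))))
Step 3: at RRL: (7+18) -> 25; overall: (((y*x)+b)*(b*((7+18)+(5*6)))) -> (((y*x)+b)*(b*(25+(5*6))))
Step 4: at RRR: (5*6) -> 30; overall: (((y*x)+b)*(b*(25+(5*6)))) -> (((y*x)+b)*(b*(25+30)))
Step 5: at RR: (25+30) -> 55; overall: (((y*x)+b)*(b*(25+30))) -> (((y*x)+b)*(b*55))
Fixed point: (((y*x)+b)*(b*55))

Answer: (((y*x)+b)*(b*55))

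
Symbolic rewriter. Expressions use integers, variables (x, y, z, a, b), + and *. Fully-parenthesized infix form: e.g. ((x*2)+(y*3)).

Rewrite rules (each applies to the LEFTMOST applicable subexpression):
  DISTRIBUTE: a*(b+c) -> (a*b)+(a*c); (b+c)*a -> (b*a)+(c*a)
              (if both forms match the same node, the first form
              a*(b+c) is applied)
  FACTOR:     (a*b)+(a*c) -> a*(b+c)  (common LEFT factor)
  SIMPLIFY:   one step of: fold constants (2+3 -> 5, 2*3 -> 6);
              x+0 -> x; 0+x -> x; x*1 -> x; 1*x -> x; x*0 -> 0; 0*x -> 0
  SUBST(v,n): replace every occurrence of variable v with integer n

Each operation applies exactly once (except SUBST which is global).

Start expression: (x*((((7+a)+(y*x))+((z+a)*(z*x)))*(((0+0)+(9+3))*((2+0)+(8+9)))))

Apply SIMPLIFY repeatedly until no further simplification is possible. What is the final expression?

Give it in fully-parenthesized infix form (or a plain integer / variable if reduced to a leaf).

Start: (x*((((7+a)+(y*x))+((z+a)*(z*x)))*(((0+0)+(9+3))*((2+0)+(8+9)))))
Step 1: at RRLL: (0+0) -> 0; overall: (x*((((7+a)+(y*x))+((z+a)*(z*x)))*(((0+0)+(9+3))*((2+0)+(8+9))))) -> (x*((((7+a)+(y*x))+((z+a)*(z*x)))*((0+(9+3))*((2+0)+(8+9)))))
Step 2: at RRL: (0+(9+3)) -> (9+3); overall: (x*((((7+a)+(y*x))+((z+a)*(z*x)))*((0+(9+3))*((2+0)+(8+9))))) -> (x*((((7+a)+(y*x))+((z+a)*(z*x)))*((9+3)*((2+0)+(8+9)))))
Step 3: at RRL: (9+3) -> 12; overall: (x*((((7+a)+(y*x))+((z+a)*(z*x)))*((9+3)*((2+0)+(8+9))))) -> (x*((((7+a)+(y*x))+((z+a)*(z*x)))*(12*((2+0)+(8+9)))))
Step 4: at RRRL: (2+0) -> 2; overall: (x*((((7+a)+(y*x))+((z+a)*(z*x)))*(12*((2+0)+(8+9))))) -> (x*((((7+a)+(y*x))+((z+a)*(z*x)))*(12*(2+(8+9)))))
Step 5: at RRRR: (8+9) -> 17; overall: (x*((((7+a)+(y*x))+((z+a)*(z*x)))*(12*(2+(8+9))))) -> (x*((((7+a)+(y*x))+((z+a)*(z*x)))*(12*(2+17))))
Step 6: at RRR: (2+17) -> 19; overall: (x*((((7+a)+(y*x))+((z+a)*(z*x)))*(12*(2+17)))) -> (x*((((7+a)+(y*x))+((z+a)*(z*x)))*(12*19)))
Step 7: at RR: (12*19) -> 228; overall: (x*((((7+a)+(y*x))+((z+a)*(z*x)))*(12*19))) -> (x*((((7+a)+(y*x))+((z+a)*(z*x)))*228))
Fixed point: (x*((((7+a)+(y*x))+((z+a)*(z*x)))*228))

Answer: (x*((((7+a)+(y*x))+((z+a)*(z*x)))*228))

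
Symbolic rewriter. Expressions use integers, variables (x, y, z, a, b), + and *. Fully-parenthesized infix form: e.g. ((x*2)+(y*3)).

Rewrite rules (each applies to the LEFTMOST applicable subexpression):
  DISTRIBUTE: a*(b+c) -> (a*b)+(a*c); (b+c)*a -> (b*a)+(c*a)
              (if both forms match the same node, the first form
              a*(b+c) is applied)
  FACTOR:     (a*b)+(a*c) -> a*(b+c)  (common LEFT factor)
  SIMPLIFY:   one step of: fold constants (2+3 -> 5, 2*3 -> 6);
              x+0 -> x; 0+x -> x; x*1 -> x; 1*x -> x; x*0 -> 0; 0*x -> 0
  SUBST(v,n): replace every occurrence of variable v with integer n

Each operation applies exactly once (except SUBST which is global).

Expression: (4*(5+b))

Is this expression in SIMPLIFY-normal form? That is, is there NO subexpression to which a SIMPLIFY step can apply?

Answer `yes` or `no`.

Expression: (4*(5+b))
Scanning for simplifiable subexpressions (pre-order)...
  at root: (4*(5+b)) (not simplifiable)
  at R: (5+b) (not simplifiable)
Result: no simplifiable subexpression found -> normal form.

Answer: yes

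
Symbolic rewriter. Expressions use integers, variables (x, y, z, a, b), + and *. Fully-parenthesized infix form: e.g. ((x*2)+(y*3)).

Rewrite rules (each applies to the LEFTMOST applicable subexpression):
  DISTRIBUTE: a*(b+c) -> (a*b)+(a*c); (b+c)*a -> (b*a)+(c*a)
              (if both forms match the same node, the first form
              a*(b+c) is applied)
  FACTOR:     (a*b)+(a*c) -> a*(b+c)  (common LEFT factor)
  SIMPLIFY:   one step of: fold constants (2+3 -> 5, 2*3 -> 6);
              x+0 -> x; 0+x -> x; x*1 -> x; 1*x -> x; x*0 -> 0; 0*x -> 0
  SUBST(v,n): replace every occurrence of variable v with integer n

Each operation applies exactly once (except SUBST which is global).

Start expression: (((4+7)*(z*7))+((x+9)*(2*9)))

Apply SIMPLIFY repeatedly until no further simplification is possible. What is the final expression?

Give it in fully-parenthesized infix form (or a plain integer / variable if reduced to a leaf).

Answer: ((11*(z*7))+((x+9)*18))

Derivation:
Start: (((4+7)*(z*7))+((x+9)*(2*9)))
Step 1: at LL: (4+7) -> 11; overall: (((4+7)*(z*7))+((x+9)*(2*9))) -> ((11*(z*7))+((x+9)*(2*9)))
Step 2: at RR: (2*9) -> 18; overall: ((11*(z*7))+((x+9)*(2*9))) -> ((11*(z*7))+((x+9)*18))
Fixed point: ((11*(z*7))+((x+9)*18))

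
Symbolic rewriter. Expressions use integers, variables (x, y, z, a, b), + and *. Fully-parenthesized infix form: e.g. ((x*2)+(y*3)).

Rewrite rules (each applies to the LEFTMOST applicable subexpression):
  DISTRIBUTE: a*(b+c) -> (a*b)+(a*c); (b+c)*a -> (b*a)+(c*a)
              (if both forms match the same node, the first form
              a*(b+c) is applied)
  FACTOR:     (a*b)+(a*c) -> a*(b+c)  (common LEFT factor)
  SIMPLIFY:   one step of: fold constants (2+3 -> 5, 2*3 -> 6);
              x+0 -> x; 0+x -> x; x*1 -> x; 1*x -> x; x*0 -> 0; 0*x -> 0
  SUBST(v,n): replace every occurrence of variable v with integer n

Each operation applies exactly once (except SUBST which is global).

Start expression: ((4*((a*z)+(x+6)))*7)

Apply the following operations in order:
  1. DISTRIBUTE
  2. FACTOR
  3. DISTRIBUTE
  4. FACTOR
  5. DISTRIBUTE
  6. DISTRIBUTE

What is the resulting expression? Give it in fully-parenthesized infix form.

Answer: (((4*(a*z))*7)+((4*(x+6))*7))

Derivation:
Start: ((4*((a*z)+(x+6)))*7)
Apply DISTRIBUTE at L (target: (4*((a*z)+(x+6)))): ((4*((a*z)+(x+6)))*7) -> (((4*(a*z))+(4*(x+6)))*7)
Apply FACTOR at L (target: ((4*(a*z))+(4*(x+6)))): (((4*(a*z))+(4*(x+6)))*7) -> ((4*((a*z)+(x+6)))*7)
Apply DISTRIBUTE at L (target: (4*((a*z)+(x+6)))): ((4*((a*z)+(x+6)))*7) -> (((4*(a*z))+(4*(x+6)))*7)
Apply FACTOR at L (target: ((4*(a*z))+(4*(x+6)))): (((4*(a*z))+(4*(x+6)))*7) -> ((4*((a*z)+(x+6)))*7)
Apply DISTRIBUTE at L (target: (4*((a*z)+(x+6)))): ((4*((a*z)+(x+6)))*7) -> (((4*(a*z))+(4*(x+6)))*7)
Apply DISTRIBUTE at root (target: (((4*(a*z))+(4*(x+6)))*7)): (((4*(a*z))+(4*(x+6)))*7) -> (((4*(a*z))*7)+((4*(x+6))*7))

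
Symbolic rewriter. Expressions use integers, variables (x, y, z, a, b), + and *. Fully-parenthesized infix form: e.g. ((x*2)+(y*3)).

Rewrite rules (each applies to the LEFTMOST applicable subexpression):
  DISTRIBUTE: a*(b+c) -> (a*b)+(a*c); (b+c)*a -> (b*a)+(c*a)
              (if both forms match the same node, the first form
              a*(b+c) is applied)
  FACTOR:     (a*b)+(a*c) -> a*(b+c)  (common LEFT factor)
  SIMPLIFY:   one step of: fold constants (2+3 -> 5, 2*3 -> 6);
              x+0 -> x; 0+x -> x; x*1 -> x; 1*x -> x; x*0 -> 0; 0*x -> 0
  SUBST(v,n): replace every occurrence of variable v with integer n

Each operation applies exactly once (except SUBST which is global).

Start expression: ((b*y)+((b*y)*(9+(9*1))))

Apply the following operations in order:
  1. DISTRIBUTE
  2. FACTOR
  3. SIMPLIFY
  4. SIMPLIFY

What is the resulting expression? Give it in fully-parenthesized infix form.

Start: ((b*y)+((b*y)*(9+(9*1))))
Apply DISTRIBUTE at R (target: ((b*y)*(9+(9*1)))): ((b*y)+((b*y)*(9+(9*1)))) -> ((b*y)+(((b*y)*9)+((b*y)*(9*1))))
Apply FACTOR at R (target: (((b*y)*9)+((b*y)*(9*1)))): ((b*y)+(((b*y)*9)+((b*y)*(9*1)))) -> ((b*y)+((b*y)*(9+(9*1))))
Apply SIMPLIFY at RRR (target: (9*1)): ((b*y)+((b*y)*(9+(9*1)))) -> ((b*y)+((b*y)*(9+9)))
Apply SIMPLIFY at RR (target: (9+9)): ((b*y)+((b*y)*(9+9))) -> ((b*y)+((b*y)*18))

Answer: ((b*y)+((b*y)*18))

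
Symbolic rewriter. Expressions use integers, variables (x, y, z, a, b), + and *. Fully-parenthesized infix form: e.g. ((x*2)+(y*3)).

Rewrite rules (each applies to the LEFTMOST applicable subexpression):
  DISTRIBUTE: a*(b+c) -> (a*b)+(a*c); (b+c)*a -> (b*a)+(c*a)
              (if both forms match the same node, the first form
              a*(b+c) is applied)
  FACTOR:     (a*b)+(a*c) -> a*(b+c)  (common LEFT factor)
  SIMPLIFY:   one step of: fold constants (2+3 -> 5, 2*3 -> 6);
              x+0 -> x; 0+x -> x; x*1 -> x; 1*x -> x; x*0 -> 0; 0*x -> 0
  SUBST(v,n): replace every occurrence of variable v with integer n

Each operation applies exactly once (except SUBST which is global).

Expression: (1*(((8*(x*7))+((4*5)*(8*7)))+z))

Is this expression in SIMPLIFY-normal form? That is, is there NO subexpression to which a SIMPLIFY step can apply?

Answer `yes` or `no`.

Expression: (1*(((8*(x*7))+((4*5)*(8*7)))+z))
Scanning for simplifiable subexpressions (pre-order)...
  at root: (1*(((8*(x*7))+((4*5)*(8*7)))+z)) (SIMPLIFIABLE)
  at R: (((8*(x*7))+((4*5)*(8*7)))+z) (not simplifiable)
  at RL: ((8*(x*7))+((4*5)*(8*7))) (not simplifiable)
  at RLL: (8*(x*7)) (not simplifiable)
  at RLLR: (x*7) (not simplifiable)
  at RLR: ((4*5)*(8*7)) (not simplifiable)
  at RLRL: (4*5) (SIMPLIFIABLE)
  at RLRR: (8*7) (SIMPLIFIABLE)
Found simplifiable subexpr at path root: (1*(((8*(x*7))+((4*5)*(8*7)))+z))
One SIMPLIFY step would give: (((8*(x*7))+((4*5)*(8*7)))+z)
-> NOT in normal form.

Answer: no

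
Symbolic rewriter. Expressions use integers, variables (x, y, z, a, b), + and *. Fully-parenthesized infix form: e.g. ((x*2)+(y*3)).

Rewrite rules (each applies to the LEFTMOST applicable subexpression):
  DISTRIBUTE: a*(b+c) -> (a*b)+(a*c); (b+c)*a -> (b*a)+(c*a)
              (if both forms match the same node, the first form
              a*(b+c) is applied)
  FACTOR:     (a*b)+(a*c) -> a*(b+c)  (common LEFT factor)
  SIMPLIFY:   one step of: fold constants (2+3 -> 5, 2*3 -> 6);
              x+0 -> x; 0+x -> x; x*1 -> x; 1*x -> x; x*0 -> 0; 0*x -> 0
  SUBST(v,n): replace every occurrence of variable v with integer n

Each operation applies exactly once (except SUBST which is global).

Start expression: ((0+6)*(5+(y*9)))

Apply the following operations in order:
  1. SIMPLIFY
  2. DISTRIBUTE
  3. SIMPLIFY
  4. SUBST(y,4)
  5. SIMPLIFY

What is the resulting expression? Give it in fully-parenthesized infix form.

Answer: (30+(6*36))

Derivation:
Start: ((0+6)*(5+(y*9)))
Apply SIMPLIFY at L (target: (0+6)): ((0+6)*(5+(y*9))) -> (6*(5+(y*9)))
Apply DISTRIBUTE at root (target: (6*(5+(y*9)))): (6*(5+(y*9))) -> ((6*5)+(6*(y*9)))
Apply SIMPLIFY at L (target: (6*5)): ((6*5)+(6*(y*9))) -> (30+(6*(y*9)))
Apply SUBST(y,4): (30+(6*(y*9))) -> (30+(6*(4*9)))
Apply SIMPLIFY at RR (target: (4*9)): (30+(6*(4*9))) -> (30+(6*36))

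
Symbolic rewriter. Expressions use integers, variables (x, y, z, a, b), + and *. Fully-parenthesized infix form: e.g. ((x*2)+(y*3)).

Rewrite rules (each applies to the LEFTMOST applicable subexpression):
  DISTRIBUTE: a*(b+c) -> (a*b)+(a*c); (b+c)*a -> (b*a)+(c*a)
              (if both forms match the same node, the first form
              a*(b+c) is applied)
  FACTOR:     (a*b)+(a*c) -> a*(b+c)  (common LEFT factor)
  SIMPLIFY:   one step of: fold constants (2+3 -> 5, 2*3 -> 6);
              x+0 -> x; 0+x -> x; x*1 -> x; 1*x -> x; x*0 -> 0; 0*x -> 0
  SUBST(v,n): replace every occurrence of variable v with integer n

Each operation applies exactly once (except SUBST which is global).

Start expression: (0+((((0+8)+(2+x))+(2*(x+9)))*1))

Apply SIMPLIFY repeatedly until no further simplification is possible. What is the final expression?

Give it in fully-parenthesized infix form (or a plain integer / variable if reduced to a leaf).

Start: (0+((((0+8)+(2+x))+(2*(x+9)))*1))
Step 1: at root: (0+((((0+8)+(2+x))+(2*(x+9)))*1)) -> ((((0+8)+(2+x))+(2*(x+9)))*1); overall: (0+((((0+8)+(2+x))+(2*(x+9)))*1)) -> ((((0+8)+(2+x))+(2*(x+9)))*1)
Step 2: at root: ((((0+8)+(2+x))+(2*(x+9)))*1) -> (((0+8)+(2+x))+(2*(x+9))); overall: ((((0+8)+(2+x))+(2*(x+9)))*1) -> (((0+8)+(2+x))+(2*(x+9)))
Step 3: at LL: (0+8) -> 8; overall: (((0+8)+(2+x))+(2*(x+9))) -> ((8+(2+x))+(2*(x+9)))
Fixed point: ((8+(2+x))+(2*(x+9)))

Answer: ((8+(2+x))+(2*(x+9)))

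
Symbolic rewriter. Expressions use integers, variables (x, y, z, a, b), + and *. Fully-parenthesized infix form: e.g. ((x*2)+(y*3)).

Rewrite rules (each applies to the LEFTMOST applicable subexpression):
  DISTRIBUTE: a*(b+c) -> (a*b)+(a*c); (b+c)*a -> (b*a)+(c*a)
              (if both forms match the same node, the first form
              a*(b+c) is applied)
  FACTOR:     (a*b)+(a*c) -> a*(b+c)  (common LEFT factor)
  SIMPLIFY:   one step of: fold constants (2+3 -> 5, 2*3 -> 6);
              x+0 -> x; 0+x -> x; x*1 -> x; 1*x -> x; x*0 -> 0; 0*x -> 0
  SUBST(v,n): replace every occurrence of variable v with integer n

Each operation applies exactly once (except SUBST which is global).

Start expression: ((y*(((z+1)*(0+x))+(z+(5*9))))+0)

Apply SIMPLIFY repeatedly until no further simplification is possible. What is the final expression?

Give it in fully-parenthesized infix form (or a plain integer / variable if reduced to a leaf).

Answer: (y*(((z+1)*x)+(z+45)))

Derivation:
Start: ((y*(((z+1)*(0+x))+(z+(5*9))))+0)
Step 1: at root: ((y*(((z+1)*(0+x))+(z+(5*9))))+0) -> (y*(((z+1)*(0+x))+(z+(5*9)))); overall: ((y*(((z+1)*(0+x))+(z+(5*9))))+0) -> (y*(((z+1)*(0+x))+(z+(5*9))))
Step 2: at RLR: (0+x) -> x; overall: (y*(((z+1)*(0+x))+(z+(5*9)))) -> (y*(((z+1)*x)+(z+(5*9))))
Step 3: at RRR: (5*9) -> 45; overall: (y*(((z+1)*x)+(z+(5*9)))) -> (y*(((z+1)*x)+(z+45)))
Fixed point: (y*(((z+1)*x)+(z+45)))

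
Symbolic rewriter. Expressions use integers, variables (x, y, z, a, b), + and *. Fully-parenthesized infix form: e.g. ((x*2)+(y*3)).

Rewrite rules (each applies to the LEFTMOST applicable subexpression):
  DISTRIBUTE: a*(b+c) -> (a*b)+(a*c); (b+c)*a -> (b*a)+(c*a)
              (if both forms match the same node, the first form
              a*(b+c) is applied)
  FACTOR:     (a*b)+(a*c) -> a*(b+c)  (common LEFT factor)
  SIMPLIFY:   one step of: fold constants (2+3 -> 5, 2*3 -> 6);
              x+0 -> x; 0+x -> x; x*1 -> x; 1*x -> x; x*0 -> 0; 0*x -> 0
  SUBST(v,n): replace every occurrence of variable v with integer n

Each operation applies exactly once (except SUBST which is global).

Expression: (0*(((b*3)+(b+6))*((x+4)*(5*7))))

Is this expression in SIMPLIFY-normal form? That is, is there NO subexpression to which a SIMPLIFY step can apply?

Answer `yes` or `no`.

Expression: (0*(((b*3)+(b+6))*((x+4)*(5*7))))
Scanning for simplifiable subexpressions (pre-order)...
  at root: (0*(((b*3)+(b+6))*((x+4)*(5*7)))) (SIMPLIFIABLE)
  at R: (((b*3)+(b+6))*((x+4)*(5*7))) (not simplifiable)
  at RL: ((b*3)+(b+6)) (not simplifiable)
  at RLL: (b*3) (not simplifiable)
  at RLR: (b+6) (not simplifiable)
  at RR: ((x+4)*(5*7)) (not simplifiable)
  at RRL: (x+4) (not simplifiable)
  at RRR: (5*7) (SIMPLIFIABLE)
Found simplifiable subexpr at path root: (0*(((b*3)+(b+6))*((x+4)*(5*7))))
One SIMPLIFY step would give: 0
-> NOT in normal form.

Answer: no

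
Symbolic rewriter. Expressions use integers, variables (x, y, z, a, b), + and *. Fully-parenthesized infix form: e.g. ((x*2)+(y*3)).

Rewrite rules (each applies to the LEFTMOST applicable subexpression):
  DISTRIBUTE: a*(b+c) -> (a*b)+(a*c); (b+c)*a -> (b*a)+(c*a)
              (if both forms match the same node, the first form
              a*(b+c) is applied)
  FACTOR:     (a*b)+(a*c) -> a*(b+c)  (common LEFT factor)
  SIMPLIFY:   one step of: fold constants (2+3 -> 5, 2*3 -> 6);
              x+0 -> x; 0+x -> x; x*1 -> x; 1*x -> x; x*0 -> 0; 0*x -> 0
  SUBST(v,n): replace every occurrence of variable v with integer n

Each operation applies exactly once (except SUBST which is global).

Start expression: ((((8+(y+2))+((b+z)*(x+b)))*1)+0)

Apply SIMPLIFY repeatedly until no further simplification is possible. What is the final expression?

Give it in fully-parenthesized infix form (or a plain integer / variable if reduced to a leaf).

Start: ((((8+(y+2))+((b+z)*(x+b)))*1)+0)
Step 1: at root: ((((8+(y+2))+((b+z)*(x+b)))*1)+0) -> (((8+(y+2))+((b+z)*(x+b)))*1); overall: ((((8+(y+2))+((b+z)*(x+b)))*1)+0) -> (((8+(y+2))+((b+z)*(x+b)))*1)
Step 2: at root: (((8+(y+2))+((b+z)*(x+b)))*1) -> ((8+(y+2))+((b+z)*(x+b))); overall: (((8+(y+2))+((b+z)*(x+b)))*1) -> ((8+(y+2))+((b+z)*(x+b)))
Fixed point: ((8+(y+2))+((b+z)*(x+b)))

Answer: ((8+(y+2))+((b+z)*(x+b)))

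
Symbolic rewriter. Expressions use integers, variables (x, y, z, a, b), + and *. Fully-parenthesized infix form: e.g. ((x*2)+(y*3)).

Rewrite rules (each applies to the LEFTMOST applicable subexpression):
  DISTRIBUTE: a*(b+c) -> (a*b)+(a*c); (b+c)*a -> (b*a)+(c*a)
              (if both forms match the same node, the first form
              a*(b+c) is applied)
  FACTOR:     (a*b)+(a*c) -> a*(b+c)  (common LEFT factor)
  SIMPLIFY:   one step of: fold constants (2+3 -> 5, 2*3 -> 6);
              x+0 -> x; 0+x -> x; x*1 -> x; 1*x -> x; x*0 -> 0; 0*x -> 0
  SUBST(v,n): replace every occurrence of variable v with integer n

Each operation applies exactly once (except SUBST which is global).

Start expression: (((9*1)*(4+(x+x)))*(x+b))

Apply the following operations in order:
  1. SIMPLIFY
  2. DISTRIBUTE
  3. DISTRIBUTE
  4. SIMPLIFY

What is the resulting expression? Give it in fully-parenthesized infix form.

Answer: (((36+(9*(x+x)))*x)+((9*(4+(x+x)))*b))

Derivation:
Start: (((9*1)*(4+(x+x)))*(x+b))
Apply SIMPLIFY at LL (target: (9*1)): (((9*1)*(4+(x+x)))*(x+b)) -> ((9*(4+(x+x)))*(x+b))
Apply DISTRIBUTE at root (target: ((9*(4+(x+x)))*(x+b))): ((9*(4+(x+x)))*(x+b)) -> (((9*(4+(x+x)))*x)+((9*(4+(x+x)))*b))
Apply DISTRIBUTE at LL (target: (9*(4+(x+x)))): (((9*(4+(x+x)))*x)+((9*(4+(x+x)))*b)) -> ((((9*4)+(9*(x+x)))*x)+((9*(4+(x+x)))*b))
Apply SIMPLIFY at LLL (target: (9*4)): ((((9*4)+(9*(x+x)))*x)+((9*(4+(x+x)))*b)) -> (((36+(9*(x+x)))*x)+((9*(4+(x+x)))*b))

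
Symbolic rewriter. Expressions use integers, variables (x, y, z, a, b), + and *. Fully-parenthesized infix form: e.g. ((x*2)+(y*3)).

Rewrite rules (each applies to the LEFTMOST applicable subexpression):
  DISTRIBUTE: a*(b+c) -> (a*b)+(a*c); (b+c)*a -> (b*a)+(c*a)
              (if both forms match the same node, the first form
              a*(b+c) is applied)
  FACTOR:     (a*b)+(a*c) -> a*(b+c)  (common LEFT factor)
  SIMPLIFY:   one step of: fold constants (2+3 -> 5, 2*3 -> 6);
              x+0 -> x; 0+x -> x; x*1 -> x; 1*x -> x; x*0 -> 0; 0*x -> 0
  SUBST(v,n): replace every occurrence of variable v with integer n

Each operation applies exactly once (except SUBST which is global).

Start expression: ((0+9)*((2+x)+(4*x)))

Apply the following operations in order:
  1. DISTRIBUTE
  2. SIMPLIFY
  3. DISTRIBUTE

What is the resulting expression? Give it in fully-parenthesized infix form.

Start: ((0+9)*((2+x)+(4*x)))
Apply DISTRIBUTE at root (target: ((0+9)*((2+x)+(4*x)))): ((0+9)*((2+x)+(4*x))) -> (((0+9)*(2+x))+((0+9)*(4*x)))
Apply SIMPLIFY at LL (target: (0+9)): (((0+9)*(2+x))+((0+9)*(4*x))) -> ((9*(2+x))+((0+9)*(4*x)))
Apply DISTRIBUTE at L (target: (9*(2+x))): ((9*(2+x))+((0+9)*(4*x))) -> (((9*2)+(9*x))+((0+9)*(4*x)))

Answer: (((9*2)+(9*x))+((0+9)*(4*x)))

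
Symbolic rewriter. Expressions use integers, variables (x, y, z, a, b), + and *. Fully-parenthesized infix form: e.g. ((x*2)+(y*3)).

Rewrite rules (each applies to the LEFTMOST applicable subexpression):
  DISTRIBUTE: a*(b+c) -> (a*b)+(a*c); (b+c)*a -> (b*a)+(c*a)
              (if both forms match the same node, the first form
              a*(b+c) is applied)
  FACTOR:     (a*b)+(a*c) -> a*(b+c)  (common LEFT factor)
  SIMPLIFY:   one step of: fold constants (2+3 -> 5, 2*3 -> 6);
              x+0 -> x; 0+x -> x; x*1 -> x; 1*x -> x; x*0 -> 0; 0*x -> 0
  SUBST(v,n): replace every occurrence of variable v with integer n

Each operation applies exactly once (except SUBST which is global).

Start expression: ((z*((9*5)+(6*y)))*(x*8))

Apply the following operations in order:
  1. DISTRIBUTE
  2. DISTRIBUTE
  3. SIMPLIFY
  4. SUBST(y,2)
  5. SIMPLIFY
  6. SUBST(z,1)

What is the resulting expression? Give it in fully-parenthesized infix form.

Answer: (((1*45)*(x*8))+((1*12)*(x*8)))

Derivation:
Start: ((z*((9*5)+(6*y)))*(x*8))
Apply DISTRIBUTE at L (target: (z*((9*5)+(6*y)))): ((z*((9*5)+(6*y)))*(x*8)) -> (((z*(9*5))+(z*(6*y)))*(x*8))
Apply DISTRIBUTE at root (target: (((z*(9*5))+(z*(6*y)))*(x*8))): (((z*(9*5))+(z*(6*y)))*(x*8)) -> (((z*(9*5))*(x*8))+((z*(6*y))*(x*8)))
Apply SIMPLIFY at LLR (target: (9*5)): (((z*(9*5))*(x*8))+((z*(6*y))*(x*8))) -> (((z*45)*(x*8))+((z*(6*y))*(x*8)))
Apply SUBST(y,2): (((z*45)*(x*8))+((z*(6*y))*(x*8))) -> (((z*45)*(x*8))+((z*(6*2))*(x*8)))
Apply SIMPLIFY at RLR (target: (6*2)): (((z*45)*(x*8))+((z*(6*2))*(x*8))) -> (((z*45)*(x*8))+((z*12)*(x*8)))
Apply SUBST(z,1): (((z*45)*(x*8))+((z*12)*(x*8))) -> (((1*45)*(x*8))+((1*12)*(x*8)))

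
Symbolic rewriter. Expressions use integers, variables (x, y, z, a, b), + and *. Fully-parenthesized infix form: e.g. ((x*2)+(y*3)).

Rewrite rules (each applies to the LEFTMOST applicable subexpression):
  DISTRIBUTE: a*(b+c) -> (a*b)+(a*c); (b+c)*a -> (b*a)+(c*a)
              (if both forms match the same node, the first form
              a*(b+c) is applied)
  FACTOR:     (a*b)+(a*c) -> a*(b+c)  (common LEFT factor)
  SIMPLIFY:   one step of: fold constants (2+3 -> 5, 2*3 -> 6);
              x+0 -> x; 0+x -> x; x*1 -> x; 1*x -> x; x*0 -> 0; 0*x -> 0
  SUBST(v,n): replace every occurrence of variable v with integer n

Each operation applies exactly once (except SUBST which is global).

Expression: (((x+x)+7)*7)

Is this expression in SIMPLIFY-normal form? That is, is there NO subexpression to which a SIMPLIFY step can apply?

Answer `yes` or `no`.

Answer: yes

Derivation:
Expression: (((x+x)+7)*7)
Scanning for simplifiable subexpressions (pre-order)...
  at root: (((x+x)+7)*7) (not simplifiable)
  at L: ((x+x)+7) (not simplifiable)
  at LL: (x+x) (not simplifiable)
Result: no simplifiable subexpression found -> normal form.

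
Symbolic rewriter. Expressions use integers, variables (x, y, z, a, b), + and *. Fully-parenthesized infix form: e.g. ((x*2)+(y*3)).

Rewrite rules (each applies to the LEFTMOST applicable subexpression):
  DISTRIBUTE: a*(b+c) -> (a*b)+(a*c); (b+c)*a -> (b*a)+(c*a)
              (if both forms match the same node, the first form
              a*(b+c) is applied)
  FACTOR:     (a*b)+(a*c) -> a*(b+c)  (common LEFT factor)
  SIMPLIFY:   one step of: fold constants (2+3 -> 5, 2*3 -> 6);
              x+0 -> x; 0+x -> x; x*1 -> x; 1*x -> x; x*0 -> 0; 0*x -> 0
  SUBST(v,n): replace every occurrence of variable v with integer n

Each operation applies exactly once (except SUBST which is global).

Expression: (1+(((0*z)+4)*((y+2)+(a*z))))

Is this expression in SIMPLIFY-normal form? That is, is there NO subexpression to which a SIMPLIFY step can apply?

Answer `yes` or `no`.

Answer: no

Derivation:
Expression: (1+(((0*z)+4)*((y+2)+(a*z))))
Scanning for simplifiable subexpressions (pre-order)...
  at root: (1+(((0*z)+4)*((y+2)+(a*z)))) (not simplifiable)
  at R: (((0*z)+4)*((y+2)+(a*z))) (not simplifiable)
  at RL: ((0*z)+4) (not simplifiable)
  at RLL: (0*z) (SIMPLIFIABLE)
  at RR: ((y+2)+(a*z)) (not simplifiable)
  at RRL: (y+2) (not simplifiable)
  at RRR: (a*z) (not simplifiable)
Found simplifiable subexpr at path RLL: (0*z)
One SIMPLIFY step would give: (1+((0+4)*((y+2)+(a*z))))
-> NOT in normal form.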